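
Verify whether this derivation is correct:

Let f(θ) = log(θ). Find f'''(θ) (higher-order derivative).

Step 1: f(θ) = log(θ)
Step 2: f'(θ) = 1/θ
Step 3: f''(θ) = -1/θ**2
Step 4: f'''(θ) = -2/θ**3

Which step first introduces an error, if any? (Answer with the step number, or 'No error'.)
Step 4

Step 4 is incorrect due to a sign flip.
The step shows: -2/θ**3
The correct value should be: 2/θ**3

Explanation: The sign of the whole expression was flipped: the term 2/θ**3 was incorrectly written as -2/θ**3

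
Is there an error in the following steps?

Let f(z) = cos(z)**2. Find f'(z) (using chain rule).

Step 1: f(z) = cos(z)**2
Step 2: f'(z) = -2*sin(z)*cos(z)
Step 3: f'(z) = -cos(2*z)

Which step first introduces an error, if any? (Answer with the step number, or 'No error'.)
Step 3

Step 3 is incorrect due to a wrong trig function.
The step shows: -cos(2*z)
The correct value should be: -sin(2*z)

Explanation: sin(2*z) was incorrectly written as cos(2*z): the term -sin(2*z) was incorrectly written as -cos(2*z)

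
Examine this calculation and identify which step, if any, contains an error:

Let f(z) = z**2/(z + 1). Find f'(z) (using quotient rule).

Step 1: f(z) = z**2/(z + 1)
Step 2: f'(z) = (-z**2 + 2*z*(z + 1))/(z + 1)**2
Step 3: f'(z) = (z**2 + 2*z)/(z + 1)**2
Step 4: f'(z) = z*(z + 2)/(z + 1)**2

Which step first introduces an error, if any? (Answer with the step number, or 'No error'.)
No error

All steps in this derivation are correct.
The final answer f'(z) = z*(z + 2)/(z + 1)**2 is valid.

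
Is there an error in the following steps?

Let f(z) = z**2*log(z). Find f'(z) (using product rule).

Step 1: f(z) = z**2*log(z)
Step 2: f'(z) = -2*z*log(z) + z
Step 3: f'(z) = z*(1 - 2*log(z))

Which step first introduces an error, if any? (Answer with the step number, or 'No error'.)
Step 2

Step 2 is incorrect due to a sign flip.
The step shows: -2*z*log(z) + z
The correct value should be: 2*z*log(z) + z

Explanation: The sign of one term was flipped: the term 2*z*log(z) was incorrectly written as -2*z*log(z)
The later steps are derived from this incorrect expression, so the error originates in Step 2.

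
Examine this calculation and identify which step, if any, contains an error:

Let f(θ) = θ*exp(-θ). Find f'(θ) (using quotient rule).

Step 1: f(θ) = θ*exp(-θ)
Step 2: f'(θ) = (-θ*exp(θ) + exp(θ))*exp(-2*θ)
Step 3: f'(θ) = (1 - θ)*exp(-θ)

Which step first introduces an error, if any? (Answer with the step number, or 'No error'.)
No error

All steps in this derivation are correct.
The final answer f'(θ) = (1 - θ)*exp(-θ) is valid.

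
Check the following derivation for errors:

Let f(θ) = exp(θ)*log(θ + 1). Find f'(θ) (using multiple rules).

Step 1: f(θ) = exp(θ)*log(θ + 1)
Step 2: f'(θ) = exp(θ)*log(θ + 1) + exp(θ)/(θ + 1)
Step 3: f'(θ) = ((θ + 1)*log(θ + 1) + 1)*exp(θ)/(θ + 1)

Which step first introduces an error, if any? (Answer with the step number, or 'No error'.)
No error

All steps in this derivation are correct.
The final answer f'(θ) = ((θ + 1)*log(θ + 1) + 1)*exp(θ)/(θ + 1) is valid.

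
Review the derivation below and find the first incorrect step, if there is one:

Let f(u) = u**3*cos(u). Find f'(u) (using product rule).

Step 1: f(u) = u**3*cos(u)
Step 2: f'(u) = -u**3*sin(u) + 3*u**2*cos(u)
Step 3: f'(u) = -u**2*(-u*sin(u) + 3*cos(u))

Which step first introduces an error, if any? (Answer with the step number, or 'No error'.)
Step 3

Step 3 is incorrect due to a sign flip.
The step shows: -u**2*(-u*sin(u) + 3*cos(u))
The correct value should be: u**2*(-u*sin(u) + 3*cos(u))

Explanation: The sign of the whole expression was flipped: the term u**2*(-u*sin(u) + 3*cos(u)) was incorrectly written as -u**2*(-u*sin(u) + 3*cos(u))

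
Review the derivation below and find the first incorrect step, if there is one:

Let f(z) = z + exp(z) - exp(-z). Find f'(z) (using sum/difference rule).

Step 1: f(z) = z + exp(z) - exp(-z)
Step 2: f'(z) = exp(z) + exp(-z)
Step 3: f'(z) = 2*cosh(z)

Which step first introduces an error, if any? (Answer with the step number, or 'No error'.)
Step 2

Step 2 is incorrect due to a dropped term.
The step shows: exp(z) + exp(-z)
The correct value should be: exp(z) + 1 + exp(-z)

Explanation: A term was dropped: the term 1 was incorrectly omitted
The later steps are derived from this incorrect expression, so the error originates in Step 2.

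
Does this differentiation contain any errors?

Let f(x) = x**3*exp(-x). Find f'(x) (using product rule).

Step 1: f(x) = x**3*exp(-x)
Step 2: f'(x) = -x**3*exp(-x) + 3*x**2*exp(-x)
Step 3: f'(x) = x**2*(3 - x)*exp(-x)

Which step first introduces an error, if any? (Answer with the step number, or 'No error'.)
No error

All steps in this derivation are correct.
The final answer f'(x) = x**2*(3 - x)*exp(-x) is valid.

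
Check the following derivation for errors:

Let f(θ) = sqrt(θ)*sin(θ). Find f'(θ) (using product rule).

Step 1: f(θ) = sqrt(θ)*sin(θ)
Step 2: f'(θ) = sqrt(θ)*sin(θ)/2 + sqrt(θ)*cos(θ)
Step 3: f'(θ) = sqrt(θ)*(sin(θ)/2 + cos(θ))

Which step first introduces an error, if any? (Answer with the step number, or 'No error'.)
Step 2

Step 2 is incorrect due to a wrong exponent.
The step shows: sqrt(θ)*sin(θ)/2 + sqrt(θ)*cos(θ)
The correct value should be: sqrt(θ)*cos(θ) + sin(θ)/(2*sqrt(θ))

Explanation: The exponent -1/2 on θ was incorrectly written as 1/2: the term sin(θ)/(2*sqrt(θ)) was incorrectly written as sqrt(θ)*sin(θ)/2
The later steps are derived from this incorrect expression, so the error originates in Step 2.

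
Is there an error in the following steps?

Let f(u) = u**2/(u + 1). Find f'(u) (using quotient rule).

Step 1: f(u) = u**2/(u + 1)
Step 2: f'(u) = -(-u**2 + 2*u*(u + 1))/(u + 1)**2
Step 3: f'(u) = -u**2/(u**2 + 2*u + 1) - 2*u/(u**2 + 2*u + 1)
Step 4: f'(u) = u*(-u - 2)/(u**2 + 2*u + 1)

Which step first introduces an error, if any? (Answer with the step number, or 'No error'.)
Step 2

Step 2 is incorrect due to a sign flip.
The step shows: -(-u**2 + 2*u*(u + 1))/(u + 1)**2
The correct value should be: (-u**2 + 2*u*(u + 1))/(u + 1)**2

Explanation: The sign of the whole expression was flipped: the term (-u**2 + 2*u*(u + 1))/(u + 1)**2 was incorrectly written as -(-u**2 + 2*u*(u + 1))/(u + 1)**2
The later steps are derived from this incorrect expression, so the error originates in Step 2.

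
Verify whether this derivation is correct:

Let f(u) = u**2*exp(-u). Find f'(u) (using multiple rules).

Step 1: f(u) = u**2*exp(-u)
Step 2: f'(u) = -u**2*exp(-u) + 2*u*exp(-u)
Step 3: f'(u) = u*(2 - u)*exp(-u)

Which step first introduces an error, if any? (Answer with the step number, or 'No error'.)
No error

All steps in this derivation are correct.
The final answer f'(u) = u*(2 - u)*exp(-u) is valid.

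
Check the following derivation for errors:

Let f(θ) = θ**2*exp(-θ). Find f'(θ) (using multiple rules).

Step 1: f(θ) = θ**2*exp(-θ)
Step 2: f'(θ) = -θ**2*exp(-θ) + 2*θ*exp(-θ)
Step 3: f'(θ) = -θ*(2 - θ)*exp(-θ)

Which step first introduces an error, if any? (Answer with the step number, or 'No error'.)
Step 3

Step 3 is incorrect due to a sign flip.
The step shows: -θ*(2 - θ)*exp(-θ)
The correct value should be: θ*(2 - θ)*exp(-θ)

Explanation: The sign of the whole expression was flipped: the term θ*(2 - θ)*exp(-θ) was incorrectly written as -θ*(2 - θ)*exp(-θ)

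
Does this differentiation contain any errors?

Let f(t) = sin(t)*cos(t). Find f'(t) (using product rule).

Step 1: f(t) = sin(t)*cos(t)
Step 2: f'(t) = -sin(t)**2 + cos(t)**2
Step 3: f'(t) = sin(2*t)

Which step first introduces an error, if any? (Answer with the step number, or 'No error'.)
Step 3

Step 3 is incorrect due to a wrong trig function.
The step shows: sin(2*t)
The correct value should be: cos(2*t)

Explanation: cos(2*t) was incorrectly written as sin(2*t): the term cos(2*t) was incorrectly written as sin(2*t)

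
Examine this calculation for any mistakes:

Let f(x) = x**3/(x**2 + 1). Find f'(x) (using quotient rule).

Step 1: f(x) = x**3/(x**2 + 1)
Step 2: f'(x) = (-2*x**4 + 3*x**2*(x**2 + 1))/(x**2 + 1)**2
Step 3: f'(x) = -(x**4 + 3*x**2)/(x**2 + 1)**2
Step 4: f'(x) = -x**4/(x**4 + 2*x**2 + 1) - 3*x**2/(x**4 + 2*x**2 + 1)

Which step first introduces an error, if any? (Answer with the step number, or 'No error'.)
Step 3

Step 3 is incorrect due to a sign flip.
The step shows: -(x**4 + 3*x**2)/(x**2 + 1)**2
The correct value should be: (x**4 + 3*x**2)/(x**2 + 1)**2

Explanation: The sign of the whole expression was flipped: the term (x**4 + 3*x**2)/(x**2 + 1)**2 was incorrectly written as -(x**4 + 3*x**2)/(x**2 + 1)**2
The later steps are derived from this incorrect expression, so the error originates in Step 3.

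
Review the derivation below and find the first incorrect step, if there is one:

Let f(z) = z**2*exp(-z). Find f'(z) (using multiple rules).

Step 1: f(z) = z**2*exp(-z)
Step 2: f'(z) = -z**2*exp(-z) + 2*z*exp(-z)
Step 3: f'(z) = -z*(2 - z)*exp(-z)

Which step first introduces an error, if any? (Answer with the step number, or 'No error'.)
Step 3

Step 3 is incorrect due to a sign flip.
The step shows: -z*(2 - z)*exp(-z)
The correct value should be: z*(2 - z)*exp(-z)

Explanation: The sign of the whole expression was flipped: the term z*(2 - z)*exp(-z) was incorrectly written as -z*(2 - z)*exp(-z)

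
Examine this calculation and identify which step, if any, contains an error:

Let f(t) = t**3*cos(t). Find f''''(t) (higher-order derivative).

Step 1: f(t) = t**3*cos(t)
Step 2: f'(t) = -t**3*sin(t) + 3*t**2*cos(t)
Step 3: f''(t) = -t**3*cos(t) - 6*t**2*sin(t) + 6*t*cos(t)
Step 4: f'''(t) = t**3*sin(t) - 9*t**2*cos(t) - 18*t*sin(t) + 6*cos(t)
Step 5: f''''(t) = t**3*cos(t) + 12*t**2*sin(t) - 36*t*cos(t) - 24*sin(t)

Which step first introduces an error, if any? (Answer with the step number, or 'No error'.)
No error

All steps in this derivation are correct.
The final answer f''''(t) = t**3*cos(t) + 12*t**2*sin(t) - 36*t*cos(t) - 24*sin(t) is valid.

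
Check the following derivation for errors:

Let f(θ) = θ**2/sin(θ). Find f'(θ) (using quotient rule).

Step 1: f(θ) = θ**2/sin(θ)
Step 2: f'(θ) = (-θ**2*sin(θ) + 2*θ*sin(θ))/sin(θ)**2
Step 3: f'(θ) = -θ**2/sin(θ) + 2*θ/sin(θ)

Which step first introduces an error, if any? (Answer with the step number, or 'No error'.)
Step 2

Step 2 is incorrect due to a wrong trig function.
The step shows: (-θ**2*sin(θ) + 2*θ*sin(θ))/sin(θ)**2
The correct value should be: (-θ**2*cos(θ) + 2*θ*sin(θ))/sin(θ)**2

Explanation: cos(θ) was incorrectly written as sin(θ): the term (-θ**2*cos(θ) + 2*θ*sin(θ))/sin(θ)**2 was incorrectly written as (-θ**2*sin(θ) + 2*θ*sin(θ))/sin(θ)**2
The later steps are derived from this incorrect expression, so the error originates in Step 2.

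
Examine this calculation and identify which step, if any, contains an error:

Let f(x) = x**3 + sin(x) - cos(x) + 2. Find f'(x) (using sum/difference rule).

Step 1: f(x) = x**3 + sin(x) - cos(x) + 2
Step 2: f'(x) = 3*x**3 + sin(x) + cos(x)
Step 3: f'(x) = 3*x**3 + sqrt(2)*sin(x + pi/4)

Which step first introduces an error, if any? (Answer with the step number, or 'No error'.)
Step 2

Step 2 is incorrect due to a wrong exponent.
The step shows: 3*x**3 + sin(x) + cos(x)
The correct value should be: 3*x**2 + sin(x) + cos(x)

Explanation: The exponent 2 on x was incorrectly written as 3: the term 3*x**2 was incorrectly written as 3*x**3
The later steps are derived from this incorrect expression, so the error originates in Step 2.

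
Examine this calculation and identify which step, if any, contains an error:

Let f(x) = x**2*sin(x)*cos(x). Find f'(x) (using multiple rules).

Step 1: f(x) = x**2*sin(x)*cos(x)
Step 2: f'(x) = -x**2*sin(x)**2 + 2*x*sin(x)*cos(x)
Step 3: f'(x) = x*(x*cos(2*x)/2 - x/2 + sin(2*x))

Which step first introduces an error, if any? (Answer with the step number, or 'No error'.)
Step 2

Step 2 is incorrect due to a dropped term.
The step shows: -x**2*sin(x)**2 + 2*x*sin(x)*cos(x)
The correct value should be: -x**2*sin(x)**2 + x**2*cos(x)**2 + 2*x*sin(x)*cos(x)

Explanation: A term was dropped: the term x**2*cos(x)**2 was incorrectly omitted
The later steps are derived from this incorrect expression, so the error originates in Step 2.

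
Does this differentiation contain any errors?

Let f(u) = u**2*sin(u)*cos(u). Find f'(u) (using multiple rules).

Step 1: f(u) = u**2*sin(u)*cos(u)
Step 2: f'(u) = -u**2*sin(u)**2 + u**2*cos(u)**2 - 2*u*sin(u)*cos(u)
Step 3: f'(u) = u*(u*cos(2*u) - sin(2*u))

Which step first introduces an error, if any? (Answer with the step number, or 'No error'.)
Step 2

Step 2 is incorrect due to a sign flip.
The step shows: -u**2*sin(u)**2 + u**2*cos(u)**2 - 2*u*sin(u)*cos(u)
The correct value should be: -u**2*sin(u)**2 + u**2*cos(u)**2 + 2*u*sin(u)*cos(u)

Explanation: The sign of one term was flipped: the term 2*u*sin(u)*cos(u) was incorrectly written as -2*u*sin(u)*cos(u)
The later steps are derived from this incorrect expression, so the error originates in Step 2.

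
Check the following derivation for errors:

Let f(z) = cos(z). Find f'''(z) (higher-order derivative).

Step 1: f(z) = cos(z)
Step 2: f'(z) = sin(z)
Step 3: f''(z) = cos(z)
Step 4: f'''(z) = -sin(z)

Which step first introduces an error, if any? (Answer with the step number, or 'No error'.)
Step 2

Step 2 is incorrect due to a sign flip.
The step shows: sin(z)
The correct value should be: -sin(z)

Explanation: The sign of the whole expression was flipped: the term -sin(z) was incorrectly written as sin(z)
The later steps are derived from this incorrect expression, so the error originates in Step 2.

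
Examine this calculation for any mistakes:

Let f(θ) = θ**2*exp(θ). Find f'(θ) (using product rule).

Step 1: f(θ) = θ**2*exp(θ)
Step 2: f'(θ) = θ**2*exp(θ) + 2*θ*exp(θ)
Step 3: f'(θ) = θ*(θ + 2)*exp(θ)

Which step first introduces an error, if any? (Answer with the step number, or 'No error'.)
No error

All steps in this derivation are correct.
The final answer f'(θ) = θ*(θ + 2)*exp(θ) is valid.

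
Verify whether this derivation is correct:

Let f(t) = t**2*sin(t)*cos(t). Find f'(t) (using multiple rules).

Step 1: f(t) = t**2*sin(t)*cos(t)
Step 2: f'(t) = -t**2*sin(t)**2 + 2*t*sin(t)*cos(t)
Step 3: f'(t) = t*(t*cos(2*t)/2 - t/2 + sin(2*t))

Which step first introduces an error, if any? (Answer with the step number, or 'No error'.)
Step 2

Step 2 is incorrect due to a dropped term.
The step shows: -t**2*sin(t)**2 + 2*t*sin(t)*cos(t)
The correct value should be: -t**2*sin(t)**2 + t**2*cos(t)**2 + 2*t*sin(t)*cos(t)

Explanation: A term was dropped: the term t**2*cos(t)**2 was incorrectly omitted
The later steps are derived from this incorrect expression, so the error originates in Step 2.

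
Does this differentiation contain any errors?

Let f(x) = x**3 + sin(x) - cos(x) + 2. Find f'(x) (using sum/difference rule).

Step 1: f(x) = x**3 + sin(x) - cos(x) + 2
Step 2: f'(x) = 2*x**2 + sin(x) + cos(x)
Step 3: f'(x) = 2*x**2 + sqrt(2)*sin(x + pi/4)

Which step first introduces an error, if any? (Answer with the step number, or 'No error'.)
Step 2

Step 2 is incorrect due to a wrong coefficient.
The step shows: 2*x**2 + sin(x) + cos(x)
The correct value should be: 3*x**2 + sin(x) + cos(x)

Explanation: The coefficient 3 was incorrectly written as 2: the term 3*x**2 was incorrectly written as 2*x**2
The later steps are derived from this incorrect expression, so the error originates in Step 2.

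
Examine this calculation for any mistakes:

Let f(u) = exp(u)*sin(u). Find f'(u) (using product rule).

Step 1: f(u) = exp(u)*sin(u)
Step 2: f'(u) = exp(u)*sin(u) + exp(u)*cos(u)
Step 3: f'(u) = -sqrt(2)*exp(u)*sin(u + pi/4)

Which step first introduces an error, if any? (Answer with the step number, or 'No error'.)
Step 3

Step 3 is incorrect due to a sign flip.
The step shows: -sqrt(2)*exp(u)*sin(u + pi/4)
The correct value should be: sqrt(2)*exp(u)*sin(u + pi/4)

Explanation: The sign of the whole expression was flipped: the term sqrt(2)*exp(u)*sin(u + pi/4) was incorrectly written as -sqrt(2)*exp(u)*sin(u + pi/4)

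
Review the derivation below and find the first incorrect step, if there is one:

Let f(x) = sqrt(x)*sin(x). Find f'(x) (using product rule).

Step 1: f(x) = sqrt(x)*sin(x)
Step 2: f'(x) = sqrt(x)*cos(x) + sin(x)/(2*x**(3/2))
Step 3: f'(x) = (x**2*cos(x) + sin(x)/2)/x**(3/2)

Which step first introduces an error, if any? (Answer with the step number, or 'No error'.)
Step 2

Step 2 is incorrect due to a wrong exponent.
The step shows: sqrt(x)*cos(x) + sin(x)/(2*x**(3/2))
The correct value should be: sqrt(x)*cos(x) + sin(x)/(2*sqrt(x))

Explanation: The exponent -1/2 on x was incorrectly written as -3/2: the term sin(x)/(2*sqrt(x)) was incorrectly written as sin(x)/(2*x**(3/2))
The later steps are derived from this incorrect expression, so the error originates in Step 2.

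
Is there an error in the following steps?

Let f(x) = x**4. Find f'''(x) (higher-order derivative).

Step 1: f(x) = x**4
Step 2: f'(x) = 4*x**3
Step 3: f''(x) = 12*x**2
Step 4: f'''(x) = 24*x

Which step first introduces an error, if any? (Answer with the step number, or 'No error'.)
No error

All steps in this derivation are correct.
The final answer f'''(x) = 24*x is valid.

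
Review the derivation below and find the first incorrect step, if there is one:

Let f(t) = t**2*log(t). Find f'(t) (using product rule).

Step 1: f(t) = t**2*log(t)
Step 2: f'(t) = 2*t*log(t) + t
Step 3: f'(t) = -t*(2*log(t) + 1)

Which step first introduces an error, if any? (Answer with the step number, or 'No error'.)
Step 3

Step 3 is incorrect due to a sign flip.
The step shows: -t*(2*log(t) + 1)
The correct value should be: t*(2*log(t) + 1)

Explanation: The sign of the whole expression was flipped: the term t*(2*log(t) + 1) was incorrectly written as -t*(2*log(t) + 1)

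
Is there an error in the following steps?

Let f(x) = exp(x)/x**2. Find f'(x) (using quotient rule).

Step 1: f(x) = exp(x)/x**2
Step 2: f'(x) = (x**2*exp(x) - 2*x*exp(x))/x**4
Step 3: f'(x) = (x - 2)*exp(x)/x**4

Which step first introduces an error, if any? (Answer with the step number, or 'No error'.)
Step 3

Step 3 is incorrect due to a wrong exponent.
The step shows: (x - 2)*exp(x)/x**4
The correct value should be: (x - 2)*exp(x)/x**3

Explanation: The exponent -3 on x was incorrectly written as -4: the term (x - 2)*exp(x)/x**3 was incorrectly written as (x - 2)*exp(x)/x**4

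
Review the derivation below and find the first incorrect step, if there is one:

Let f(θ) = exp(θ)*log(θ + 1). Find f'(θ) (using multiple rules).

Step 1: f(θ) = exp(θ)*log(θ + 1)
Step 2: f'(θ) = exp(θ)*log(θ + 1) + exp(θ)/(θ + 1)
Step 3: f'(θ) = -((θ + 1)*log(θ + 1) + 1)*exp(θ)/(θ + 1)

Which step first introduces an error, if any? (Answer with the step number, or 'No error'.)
Step 3

Step 3 is incorrect due to a sign flip.
The step shows: -((θ + 1)*log(θ + 1) + 1)*exp(θ)/(θ + 1)
The correct value should be: ((θ + 1)*log(θ + 1) + 1)*exp(θ)/(θ + 1)

Explanation: The sign of the whole expression was flipped: the term ((θ + 1)*log(θ + 1) + 1)*exp(θ)/(θ + 1) was incorrectly written as -((θ + 1)*log(θ + 1) + 1)*exp(θ)/(θ + 1)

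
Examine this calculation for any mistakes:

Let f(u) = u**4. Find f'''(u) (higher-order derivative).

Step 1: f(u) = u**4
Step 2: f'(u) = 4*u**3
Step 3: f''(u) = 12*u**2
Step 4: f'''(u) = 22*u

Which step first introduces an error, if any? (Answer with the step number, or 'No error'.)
Step 4

Step 4 is incorrect due to a wrong coefficient.
The step shows: 22*u
The correct value should be: 24*u

Explanation: The coefficient 24 was incorrectly written as 22: the term 24*u was incorrectly written as 22*u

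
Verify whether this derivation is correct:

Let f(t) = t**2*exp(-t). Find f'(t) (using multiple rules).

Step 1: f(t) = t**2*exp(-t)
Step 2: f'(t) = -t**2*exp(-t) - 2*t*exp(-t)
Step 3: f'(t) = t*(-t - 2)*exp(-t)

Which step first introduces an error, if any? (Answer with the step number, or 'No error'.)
Step 2

Step 2 is incorrect due to a sign flip.
The step shows: -t**2*exp(-t) - 2*t*exp(-t)
The correct value should be: -t**2*exp(-t) + 2*t*exp(-t)

Explanation: The sign of one term was flipped: the term 2*t*exp(-t) was incorrectly written as -2*t*exp(-t)
The later steps are derived from this incorrect expression, so the error originates in Step 2.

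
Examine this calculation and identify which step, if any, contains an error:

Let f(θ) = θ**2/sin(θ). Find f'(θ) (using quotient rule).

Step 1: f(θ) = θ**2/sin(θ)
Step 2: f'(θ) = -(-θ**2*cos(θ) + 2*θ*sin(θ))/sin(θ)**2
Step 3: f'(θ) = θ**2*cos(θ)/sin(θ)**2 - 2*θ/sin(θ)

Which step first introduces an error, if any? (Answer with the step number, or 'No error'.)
Step 2

Step 2 is incorrect due to a sign flip.
The step shows: -(-θ**2*cos(θ) + 2*θ*sin(θ))/sin(θ)**2
The correct value should be: (-θ**2*cos(θ) + 2*θ*sin(θ))/sin(θ)**2

Explanation: The sign of the whole expression was flipped: the term (-θ**2*cos(θ) + 2*θ*sin(θ))/sin(θ)**2 was incorrectly written as -(-θ**2*cos(θ) + 2*θ*sin(θ))/sin(θ)**2
The later steps are derived from this incorrect expression, so the error originates in Step 2.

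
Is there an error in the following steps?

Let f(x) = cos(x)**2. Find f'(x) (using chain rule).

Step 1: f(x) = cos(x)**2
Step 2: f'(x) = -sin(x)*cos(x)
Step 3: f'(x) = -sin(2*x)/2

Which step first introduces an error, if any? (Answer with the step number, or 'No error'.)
Step 2

Step 2 is incorrect due to a wrong coefficient.
The step shows: -sin(x)*cos(x)
The correct value should be: -2*sin(x)*cos(x)

Explanation: The coefficient -2 was incorrectly written as -1: the term -2*sin(x)*cos(x) was incorrectly written as -sin(x)*cos(x)
The later steps are derived from this incorrect expression, so the error originates in Step 2.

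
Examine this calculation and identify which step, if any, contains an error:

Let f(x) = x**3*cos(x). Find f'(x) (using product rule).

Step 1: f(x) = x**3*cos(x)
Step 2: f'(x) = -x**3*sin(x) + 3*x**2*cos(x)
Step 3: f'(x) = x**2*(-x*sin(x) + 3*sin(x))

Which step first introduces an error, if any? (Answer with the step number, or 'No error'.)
Step 3

Step 3 is incorrect due to a wrong trig function.
The step shows: x**2*(-x*sin(x) + 3*sin(x))
The correct value should be: x**2*(-x*sin(x) + 3*cos(x))

Explanation: cos(x) was incorrectly written as sin(x): the term x**2*(-x*sin(x) + 3*cos(x)) was incorrectly written as x**2*(-x*sin(x) + 3*sin(x))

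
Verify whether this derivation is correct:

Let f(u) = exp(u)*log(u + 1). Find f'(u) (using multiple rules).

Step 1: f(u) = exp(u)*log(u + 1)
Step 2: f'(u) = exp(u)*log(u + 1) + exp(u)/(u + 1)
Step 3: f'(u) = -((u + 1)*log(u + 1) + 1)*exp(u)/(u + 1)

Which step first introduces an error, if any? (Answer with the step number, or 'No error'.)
Step 3

Step 3 is incorrect due to a sign flip.
The step shows: -((u + 1)*log(u + 1) + 1)*exp(u)/(u + 1)
The correct value should be: ((u + 1)*log(u + 1) + 1)*exp(u)/(u + 1)

Explanation: The sign of the whole expression was flipped: the term ((u + 1)*log(u + 1) + 1)*exp(u)/(u + 1) was incorrectly written as -((u + 1)*log(u + 1) + 1)*exp(u)/(u + 1)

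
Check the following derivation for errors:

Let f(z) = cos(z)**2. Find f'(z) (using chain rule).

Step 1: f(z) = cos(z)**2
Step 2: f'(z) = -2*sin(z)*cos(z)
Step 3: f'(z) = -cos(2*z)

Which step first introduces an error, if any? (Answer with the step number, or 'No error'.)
Step 3

Step 3 is incorrect due to a wrong trig function.
The step shows: -cos(2*z)
The correct value should be: -sin(2*z)

Explanation: sin(2*z) was incorrectly written as cos(2*z): the term -sin(2*z) was incorrectly written as -cos(2*z)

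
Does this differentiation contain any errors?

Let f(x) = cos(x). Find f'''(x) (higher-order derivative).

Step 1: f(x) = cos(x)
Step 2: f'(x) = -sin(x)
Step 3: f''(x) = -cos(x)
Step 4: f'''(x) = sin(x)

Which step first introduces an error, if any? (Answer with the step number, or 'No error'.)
No error

All steps in this derivation are correct.
The final answer f'''(x) = sin(x) is valid.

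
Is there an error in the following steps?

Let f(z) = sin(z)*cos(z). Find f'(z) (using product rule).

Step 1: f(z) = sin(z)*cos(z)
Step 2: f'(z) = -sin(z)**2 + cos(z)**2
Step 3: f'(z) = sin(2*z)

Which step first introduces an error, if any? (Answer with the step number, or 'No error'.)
Step 3

Step 3 is incorrect due to a wrong trig function.
The step shows: sin(2*z)
The correct value should be: cos(2*z)

Explanation: cos(2*z) was incorrectly written as sin(2*z): the term cos(2*z) was incorrectly written as sin(2*z)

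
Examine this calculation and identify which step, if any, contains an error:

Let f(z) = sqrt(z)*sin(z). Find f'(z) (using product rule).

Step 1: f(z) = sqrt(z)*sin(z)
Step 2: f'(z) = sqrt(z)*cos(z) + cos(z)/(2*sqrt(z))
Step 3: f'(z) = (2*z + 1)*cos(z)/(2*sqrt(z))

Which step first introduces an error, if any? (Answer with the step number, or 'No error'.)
Step 2

Step 2 is incorrect due to a wrong trig function.
The step shows: sqrt(z)*cos(z) + cos(z)/(2*sqrt(z))
The correct value should be: sqrt(z)*cos(z) + sin(z)/(2*sqrt(z))

Explanation: sin(z) was incorrectly written as cos(z): the term sin(z)/(2*sqrt(z)) was incorrectly written as cos(z)/(2*sqrt(z))
The later steps are derived from this incorrect expression, so the error originates in Step 2.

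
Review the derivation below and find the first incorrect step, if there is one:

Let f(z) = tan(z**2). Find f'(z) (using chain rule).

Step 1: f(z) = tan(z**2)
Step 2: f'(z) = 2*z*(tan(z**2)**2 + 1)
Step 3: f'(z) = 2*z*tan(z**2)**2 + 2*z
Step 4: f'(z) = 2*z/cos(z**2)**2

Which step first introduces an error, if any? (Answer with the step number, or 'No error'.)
No error

All steps in this derivation are correct.
The final answer f'(z) = 2*z/cos(z**2)**2 is valid.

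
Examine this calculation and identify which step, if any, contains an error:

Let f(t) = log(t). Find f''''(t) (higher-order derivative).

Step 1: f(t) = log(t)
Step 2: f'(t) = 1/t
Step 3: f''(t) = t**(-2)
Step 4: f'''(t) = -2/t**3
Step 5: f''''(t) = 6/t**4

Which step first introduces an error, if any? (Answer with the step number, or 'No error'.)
Step 3

Step 3 is incorrect due to a sign flip.
The step shows: t**(-2)
The correct value should be: -1/t**2

Explanation: The sign of the whole expression was flipped: the term -1/t**2 was incorrectly written as t**(-2)
The later steps are derived from this incorrect expression, so the error originates in Step 3.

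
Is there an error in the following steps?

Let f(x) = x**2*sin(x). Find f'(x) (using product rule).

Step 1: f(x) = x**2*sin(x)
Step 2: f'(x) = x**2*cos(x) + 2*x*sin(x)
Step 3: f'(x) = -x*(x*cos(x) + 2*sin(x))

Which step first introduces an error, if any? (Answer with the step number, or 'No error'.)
Step 3

Step 3 is incorrect due to a sign flip.
The step shows: -x*(x*cos(x) + 2*sin(x))
The correct value should be: x*(x*cos(x) + 2*sin(x))

Explanation: The sign of the whole expression was flipped: the term x*(x*cos(x) + 2*sin(x)) was incorrectly written as -x*(x*cos(x) + 2*sin(x))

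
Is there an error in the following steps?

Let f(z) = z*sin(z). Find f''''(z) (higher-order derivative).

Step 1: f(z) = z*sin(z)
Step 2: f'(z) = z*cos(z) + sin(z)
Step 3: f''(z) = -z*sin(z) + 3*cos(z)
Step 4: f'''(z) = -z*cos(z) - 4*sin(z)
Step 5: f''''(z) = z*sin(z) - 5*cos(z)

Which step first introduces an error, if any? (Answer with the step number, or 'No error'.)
Step 3

Step 3 is incorrect due to a wrong coefficient.
The step shows: -z*sin(z) + 3*cos(z)
The correct value should be: -z*sin(z) + 2*cos(z)

Explanation: The coefficient 2 was incorrectly written as 3: the term 2*cos(z) was incorrectly written as 3*cos(z)
The later steps are derived from this incorrect expression, so the error originates in Step 3.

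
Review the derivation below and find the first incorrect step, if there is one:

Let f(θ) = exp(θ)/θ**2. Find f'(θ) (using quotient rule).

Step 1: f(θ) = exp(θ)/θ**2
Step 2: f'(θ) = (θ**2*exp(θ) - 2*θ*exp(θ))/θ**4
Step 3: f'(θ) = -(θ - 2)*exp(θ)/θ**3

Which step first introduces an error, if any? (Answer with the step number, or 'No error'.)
Step 3

Step 3 is incorrect due to a sign flip.
The step shows: -(θ - 2)*exp(θ)/θ**3
The correct value should be: (θ - 2)*exp(θ)/θ**3

Explanation: The sign of the whole expression was flipped: the term (θ - 2)*exp(θ)/θ**3 was incorrectly written as -(θ - 2)*exp(θ)/θ**3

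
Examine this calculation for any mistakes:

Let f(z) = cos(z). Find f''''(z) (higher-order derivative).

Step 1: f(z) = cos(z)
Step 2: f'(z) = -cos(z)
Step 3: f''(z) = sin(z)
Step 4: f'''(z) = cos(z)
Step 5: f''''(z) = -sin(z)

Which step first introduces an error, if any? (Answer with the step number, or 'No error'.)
Step 2

Step 2 is incorrect due to a wrong trig function.
The step shows: -cos(z)
The correct value should be: -sin(z)

Explanation: sin(z) was incorrectly written as cos(z): the term -sin(z) was incorrectly written as -cos(z)
The later steps are derived from this incorrect expression, so the error originates in Step 2.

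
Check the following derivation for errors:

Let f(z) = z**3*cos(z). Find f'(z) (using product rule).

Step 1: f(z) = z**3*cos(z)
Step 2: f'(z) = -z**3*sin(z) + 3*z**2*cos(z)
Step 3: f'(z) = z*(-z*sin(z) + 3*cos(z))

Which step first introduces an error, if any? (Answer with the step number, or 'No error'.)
Step 3

Step 3 is incorrect due to a wrong exponent.
The step shows: z*(-z*sin(z) + 3*cos(z))
The correct value should be: z**2*(-z*sin(z) + 3*cos(z))

Explanation: The exponent 2 on z was incorrectly written as 1: the term z**2*(-z*sin(z) + 3*cos(z)) was incorrectly written as z*(-z*sin(z) + 3*cos(z))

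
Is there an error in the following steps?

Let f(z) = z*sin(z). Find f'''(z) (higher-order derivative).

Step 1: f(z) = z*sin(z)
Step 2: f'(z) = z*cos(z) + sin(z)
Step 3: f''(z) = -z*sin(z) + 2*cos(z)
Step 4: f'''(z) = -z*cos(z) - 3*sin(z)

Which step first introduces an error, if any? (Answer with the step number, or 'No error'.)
No error

All steps in this derivation are correct.
The final answer f'''(z) = -z*cos(z) - 3*sin(z) is valid.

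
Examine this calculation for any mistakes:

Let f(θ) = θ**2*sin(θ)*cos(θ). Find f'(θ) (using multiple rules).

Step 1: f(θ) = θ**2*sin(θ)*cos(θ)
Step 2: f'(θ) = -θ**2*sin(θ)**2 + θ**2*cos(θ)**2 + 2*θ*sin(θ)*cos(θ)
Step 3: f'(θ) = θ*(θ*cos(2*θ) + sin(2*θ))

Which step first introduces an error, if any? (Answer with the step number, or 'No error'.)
No error

All steps in this derivation are correct.
The final answer f'(θ) = θ*(θ*cos(2*θ) + sin(2*θ)) is valid.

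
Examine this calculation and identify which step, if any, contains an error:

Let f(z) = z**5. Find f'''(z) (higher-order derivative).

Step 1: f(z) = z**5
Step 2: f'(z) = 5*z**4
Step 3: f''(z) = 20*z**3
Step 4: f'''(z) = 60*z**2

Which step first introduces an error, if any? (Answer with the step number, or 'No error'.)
No error

All steps in this derivation are correct.
The final answer f'''(z) = 60*z**2 is valid.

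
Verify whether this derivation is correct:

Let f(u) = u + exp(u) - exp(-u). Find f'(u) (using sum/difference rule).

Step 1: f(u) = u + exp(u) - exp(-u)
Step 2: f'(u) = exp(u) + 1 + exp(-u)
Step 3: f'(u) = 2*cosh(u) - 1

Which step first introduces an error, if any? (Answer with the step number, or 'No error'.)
Step 3

Step 3 is incorrect due to a sign flip.
The step shows: 2*cosh(u) - 1
The correct value should be: 2*cosh(u) + 1

Explanation: The sign of one term was flipped: the term 1 was incorrectly written as -1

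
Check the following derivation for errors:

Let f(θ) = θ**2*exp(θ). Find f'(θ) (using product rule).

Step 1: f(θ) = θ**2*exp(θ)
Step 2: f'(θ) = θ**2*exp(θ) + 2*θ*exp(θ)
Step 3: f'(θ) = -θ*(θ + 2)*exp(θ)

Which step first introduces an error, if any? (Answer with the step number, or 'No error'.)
Step 3

Step 3 is incorrect due to a sign flip.
The step shows: -θ*(θ + 2)*exp(θ)
The correct value should be: θ*(θ + 2)*exp(θ)

Explanation: The sign of the whole expression was flipped: the term θ*(θ + 2)*exp(θ) was incorrectly written as -θ*(θ + 2)*exp(θ)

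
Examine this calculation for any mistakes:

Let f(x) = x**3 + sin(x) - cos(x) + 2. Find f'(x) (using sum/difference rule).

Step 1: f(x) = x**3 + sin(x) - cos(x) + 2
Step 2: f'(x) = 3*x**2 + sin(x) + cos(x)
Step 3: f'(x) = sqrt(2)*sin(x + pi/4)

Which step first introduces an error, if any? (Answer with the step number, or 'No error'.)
Step 3

Step 3 is incorrect due to a dropped term.
The step shows: sqrt(2)*sin(x + pi/4)
The correct value should be: 3*x**2 + sqrt(2)*sin(x + pi/4)

Explanation: A term was dropped: the term 3*x**2 was incorrectly omitted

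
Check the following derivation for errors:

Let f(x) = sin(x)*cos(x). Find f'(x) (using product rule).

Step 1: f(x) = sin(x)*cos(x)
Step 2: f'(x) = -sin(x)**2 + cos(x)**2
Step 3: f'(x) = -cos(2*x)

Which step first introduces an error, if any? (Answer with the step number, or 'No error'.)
Step 3

Step 3 is incorrect due to a sign flip.
The step shows: -cos(2*x)
The correct value should be: cos(2*x)

Explanation: The sign of the whole expression was flipped: the term cos(2*x) was incorrectly written as -cos(2*x)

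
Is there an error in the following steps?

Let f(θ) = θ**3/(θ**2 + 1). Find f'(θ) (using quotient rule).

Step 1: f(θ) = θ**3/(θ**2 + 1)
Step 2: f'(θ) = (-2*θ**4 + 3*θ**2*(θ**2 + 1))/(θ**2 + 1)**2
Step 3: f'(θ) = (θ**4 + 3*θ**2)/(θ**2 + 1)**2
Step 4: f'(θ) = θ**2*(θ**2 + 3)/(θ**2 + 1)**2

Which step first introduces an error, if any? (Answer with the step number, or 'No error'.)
No error

All steps in this derivation are correct.
The final answer f'(θ) = θ**2*(θ**2 + 3)/(θ**2 + 1)**2 is valid.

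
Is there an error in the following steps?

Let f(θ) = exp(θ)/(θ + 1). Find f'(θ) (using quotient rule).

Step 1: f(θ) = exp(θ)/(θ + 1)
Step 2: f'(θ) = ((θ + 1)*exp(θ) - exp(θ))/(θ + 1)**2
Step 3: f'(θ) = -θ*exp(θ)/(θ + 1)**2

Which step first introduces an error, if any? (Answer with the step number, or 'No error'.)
Step 3

Step 3 is incorrect due to a sign flip.
The step shows: -θ*exp(θ)/(θ + 1)**2
The correct value should be: θ*exp(θ)/(θ + 1)**2

Explanation: The sign of the whole expression was flipped: the term θ*exp(θ)/(θ + 1)**2 was incorrectly written as -θ*exp(θ)/(θ + 1)**2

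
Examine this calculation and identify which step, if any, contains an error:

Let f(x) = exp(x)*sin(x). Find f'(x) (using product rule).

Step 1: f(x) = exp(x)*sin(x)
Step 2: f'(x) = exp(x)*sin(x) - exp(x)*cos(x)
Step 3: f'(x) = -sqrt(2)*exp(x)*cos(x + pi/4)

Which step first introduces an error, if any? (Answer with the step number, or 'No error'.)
Step 2

Step 2 is incorrect due to a sign flip.
The step shows: exp(x)*sin(x) - exp(x)*cos(x)
The correct value should be: exp(x)*sin(x) + exp(x)*cos(x)

Explanation: The sign of one term was flipped: the term exp(x)*cos(x) was incorrectly written as -exp(x)*cos(x)
The later steps are derived from this incorrect expression, so the error originates in Step 2.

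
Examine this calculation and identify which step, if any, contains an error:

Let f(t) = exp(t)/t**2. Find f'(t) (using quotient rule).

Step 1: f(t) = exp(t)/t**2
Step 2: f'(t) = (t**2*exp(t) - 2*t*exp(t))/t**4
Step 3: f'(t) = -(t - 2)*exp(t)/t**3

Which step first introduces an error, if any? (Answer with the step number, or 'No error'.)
Step 3

Step 3 is incorrect due to a sign flip.
The step shows: -(t - 2)*exp(t)/t**3
The correct value should be: (t - 2)*exp(t)/t**3

Explanation: The sign of the whole expression was flipped: the term (t - 2)*exp(t)/t**3 was incorrectly written as -(t - 2)*exp(t)/t**3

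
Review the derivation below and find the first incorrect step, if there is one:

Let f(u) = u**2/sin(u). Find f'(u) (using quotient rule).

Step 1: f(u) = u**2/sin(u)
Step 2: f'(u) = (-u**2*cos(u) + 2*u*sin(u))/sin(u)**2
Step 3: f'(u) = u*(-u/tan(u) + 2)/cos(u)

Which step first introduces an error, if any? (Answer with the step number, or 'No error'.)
Step 3

Step 3 is incorrect due to a wrong trig function.
The step shows: u*(-u/tan(u) + 2)/cos(u)
The correct value should be: u*(-u/tan(u) + 2)/sin(u)

Explanation: sin(u) was incorrectly written as cos(u): the term u*(-u/tan(u) + 2)/sin(u) was incorrectly written as u*(-u/tan(u) + 2)/cos(u)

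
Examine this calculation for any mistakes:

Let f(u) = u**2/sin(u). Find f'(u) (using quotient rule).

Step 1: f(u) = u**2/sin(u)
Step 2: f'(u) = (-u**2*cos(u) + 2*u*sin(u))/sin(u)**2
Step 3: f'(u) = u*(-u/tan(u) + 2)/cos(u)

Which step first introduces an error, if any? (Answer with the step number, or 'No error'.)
Step 3

Step 3 is incorrect due to a wrong trig function.
The step shows: u*(-u/tan(u) + 2)/cos(u)
The correct value should be: u*(-u/tan(u) + 2)/sin(u)

Explanation: sin(u) was incorrectly written as cos(u): the term u*(-u/tan(u) + 2)/sin(u) was incorrectly written as u*(-u/tan(u) + 2)/cos(u)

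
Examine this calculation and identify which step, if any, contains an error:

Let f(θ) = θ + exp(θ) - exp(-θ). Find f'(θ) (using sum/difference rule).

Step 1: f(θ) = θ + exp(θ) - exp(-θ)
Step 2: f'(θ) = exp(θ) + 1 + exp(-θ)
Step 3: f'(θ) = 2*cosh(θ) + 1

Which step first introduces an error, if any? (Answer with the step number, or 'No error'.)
No error

All steps in this derivation are correct.
The final answer f'(θ) = 2*cosh(θ) + 1 is valid.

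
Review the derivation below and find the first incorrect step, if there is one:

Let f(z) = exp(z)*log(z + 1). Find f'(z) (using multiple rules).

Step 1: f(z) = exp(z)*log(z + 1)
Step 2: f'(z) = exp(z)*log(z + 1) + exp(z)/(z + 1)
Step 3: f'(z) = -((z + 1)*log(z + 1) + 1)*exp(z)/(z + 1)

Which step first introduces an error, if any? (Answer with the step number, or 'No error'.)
Step 3

Step 3 is incorrect due to a sign flip.
The step shows: -((z + 1)*log(z + 1) + 1)*exp(z)/(z + 1)
The correct value should be: ((z + 1)*log(z + 1) + 1)*exp(z)/(z + 1)

Explanation: The sign of the whole expression was flipped: the term ((z + 1)*log(z + 1) + 1)*exp(z)/(z + 1) was incorrectly written as -((z + 1)*log(z + 1) + 1)*exp(z)/(z + 1)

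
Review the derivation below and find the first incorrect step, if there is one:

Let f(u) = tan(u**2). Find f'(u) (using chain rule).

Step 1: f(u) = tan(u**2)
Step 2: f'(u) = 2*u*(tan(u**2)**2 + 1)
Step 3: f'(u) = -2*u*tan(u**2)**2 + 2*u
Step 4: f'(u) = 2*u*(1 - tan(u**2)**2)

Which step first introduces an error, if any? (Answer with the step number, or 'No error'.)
Step 3

Step 3 is incorrect due to a sign flip.
The step shows: -2*u*tan(u**2)**2 + 2*u
The correct value should be: 2*u*tan(u**2)**2 + 2*u

Explanation: The sign of one term was flipped: the term 2*u*tan(u**2)**2 was incorrectly written as -2*u*tan(u**2)**2
The later steps are derived from this incorrect expression, so the error originates in Step 3.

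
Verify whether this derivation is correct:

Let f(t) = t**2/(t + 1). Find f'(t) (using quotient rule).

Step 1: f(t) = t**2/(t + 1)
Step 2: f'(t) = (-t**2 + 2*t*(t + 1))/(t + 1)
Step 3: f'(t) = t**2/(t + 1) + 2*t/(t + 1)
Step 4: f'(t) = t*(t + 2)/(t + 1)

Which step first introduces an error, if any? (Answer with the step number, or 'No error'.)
Step 2

Step 2 is incorrect due to a wrong exponent.
The step shows: (-t**2 + 2*t*(t + 1))/(t + 1)
The correct value should be: (-t**2 + 2*t*(t + 1))/(t + 1)**2

Explanation: The exponent -2 on t + 1 was incorrectly written as -1: the term (-t**2 + 2*t*(t + 1))/(t + 1)**2 was incorrectly written as (-t**2 + 2*t*(t + 1))/(t + 1)
The later steps are derived from this incorrect expression, so the error originates in Step 2.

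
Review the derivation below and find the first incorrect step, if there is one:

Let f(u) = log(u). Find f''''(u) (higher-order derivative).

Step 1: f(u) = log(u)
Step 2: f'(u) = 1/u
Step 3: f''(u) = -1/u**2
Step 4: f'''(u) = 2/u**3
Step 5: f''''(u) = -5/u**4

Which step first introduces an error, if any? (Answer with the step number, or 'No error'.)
Step 5

Step 5 is incorrect due to a wrong coefficient.
The step shows: -5/u**4
The correct value should be: -6/u**4

Explanation: The coefficient -6 was incorrectly written as -5: the term -6/u**4 was incorrectly written as -5/u**4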